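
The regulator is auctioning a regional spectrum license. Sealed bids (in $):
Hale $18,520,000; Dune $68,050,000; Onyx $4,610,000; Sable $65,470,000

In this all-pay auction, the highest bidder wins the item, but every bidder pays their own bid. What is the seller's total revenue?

Total revenue: $156,650,000

Rule: the highest bidder wins the item, but every bidder pays their own bid.
Sorting bids: 68,050,000 (Dune) > 65,470,000 (Sable) > 18,520,000 (Hale) > 4,610,000 (Onyx)
Every bidder forfeits their bid regardless of winning.
Revenue = 18,520,000 + 68,050,000 + 4,610,000 + 65,470,000 = $156,650,000.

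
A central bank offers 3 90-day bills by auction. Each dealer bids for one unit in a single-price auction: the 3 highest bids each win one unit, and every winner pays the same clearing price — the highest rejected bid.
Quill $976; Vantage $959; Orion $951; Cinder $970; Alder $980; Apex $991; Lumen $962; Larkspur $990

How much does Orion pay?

Orion pays $0

Sorting: 991 (Apex), 990 (Larkspur), 980 (Alder), 976 (Quill), 970 (Cinder), …
Winners (3 units): Apex, Larkspur, Alder.
Highest unsuccessful bid: $976 → clearing price.
Orion does not win → pays $0.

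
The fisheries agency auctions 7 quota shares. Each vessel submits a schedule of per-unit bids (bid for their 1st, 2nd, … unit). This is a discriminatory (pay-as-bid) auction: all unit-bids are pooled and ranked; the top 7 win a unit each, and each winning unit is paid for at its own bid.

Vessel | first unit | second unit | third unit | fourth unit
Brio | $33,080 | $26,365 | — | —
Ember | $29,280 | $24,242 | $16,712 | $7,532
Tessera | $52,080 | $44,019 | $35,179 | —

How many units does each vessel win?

Brio 2, Ember 2, Tessera 3

Merging the schedules and taking the best 7: 52,080 (Tessera-1), 44,019 (Tessera-2), 35,179 (Tessera-3), 33,080 (Brio-1), 29,280 (Ember-1), 26,365 (Brio-2), 24,242 (Ember-2)
Next rejected bid: $16,712 (not a price — pay-as-bid).
Allocation: Brio 2, Ember 2, Tessera 3.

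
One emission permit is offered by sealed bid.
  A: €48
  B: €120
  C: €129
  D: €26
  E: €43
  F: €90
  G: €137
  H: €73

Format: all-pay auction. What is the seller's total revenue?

Total revenue: €666

Bids in order: 137 (G) > 129 (C) > 120 (B) > 90 (F) > 73 (H) > 48 (A) > …
Every bidder forfeits their bid regardless of winning.
Revenue = 48 + 120 + 129 + 26 + 43 + 90 + 137 + 73 = €666.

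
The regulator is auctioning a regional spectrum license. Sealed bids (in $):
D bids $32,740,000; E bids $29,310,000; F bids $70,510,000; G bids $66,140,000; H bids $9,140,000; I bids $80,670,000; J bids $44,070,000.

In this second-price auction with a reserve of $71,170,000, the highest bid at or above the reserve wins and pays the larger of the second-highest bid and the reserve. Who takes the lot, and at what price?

Bids in order: 80,670,000 (I) > 70,510,000 (F) > 66,140,000 (G) > 44,070,000 (J) > 32,740,000 (D) > 29,310,000 (E) > …
Highest eligible bid: I at $80,670,000.
max(second-highest $70,510,000, reserve $71,170,000) = $71,170,000.

I pays $71,170,000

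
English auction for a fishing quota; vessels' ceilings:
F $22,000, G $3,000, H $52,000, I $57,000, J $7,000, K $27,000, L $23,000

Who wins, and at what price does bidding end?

Open ascending-bid auction: the price rises until one bidder remains; the winner pays the price at which the last rival dropped out.
Sorting limits: 57,000 (I) > 52,000 (H) > 27,000 (K) > 23,000 (L) > 22,000 (F) > 7,000 (J) > …
Once the price passes $52,000, only I is left; the hammer falls at H's limit of $52,000.

I wins at $52,000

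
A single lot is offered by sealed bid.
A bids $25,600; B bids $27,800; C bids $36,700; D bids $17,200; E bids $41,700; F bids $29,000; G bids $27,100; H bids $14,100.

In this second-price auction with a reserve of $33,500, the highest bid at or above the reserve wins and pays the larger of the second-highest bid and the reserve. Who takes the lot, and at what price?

Rule: the highest bid at or above the reserve wins and pays the larger of the second-highest bid and the reserve.
Bids in order: 41,700 (E) > 36,700 (C) > 29,000 (F) > 27,800 (B) > 27,100 (G) > 25,600 (A) > …
E has the top bid at or above the reserve ($41,700).
max(second-highest $36,700, reserve $33,500) = $36,700; the reserve does not bind.

E pays $36,700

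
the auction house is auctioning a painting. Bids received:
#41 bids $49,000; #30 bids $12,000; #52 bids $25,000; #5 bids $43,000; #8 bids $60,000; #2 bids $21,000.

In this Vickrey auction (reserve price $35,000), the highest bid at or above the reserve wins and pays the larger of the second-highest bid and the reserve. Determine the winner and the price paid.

#8 pays $49,000

Sorting bids: 60,000 (#8) > 49,000 (#41) > 43,000 (#5) > 25,000 (#52) > 21,000 (#2) > 12,000 (#30)
Highest eligible bid: #8 at $60,000.
Second-highest bid $49,000 exceeds the reserve $35,000 → payment $49,000.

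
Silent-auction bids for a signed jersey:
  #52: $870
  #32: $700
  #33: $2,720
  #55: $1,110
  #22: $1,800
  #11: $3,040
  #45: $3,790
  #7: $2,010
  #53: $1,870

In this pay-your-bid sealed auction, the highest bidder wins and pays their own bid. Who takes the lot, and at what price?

Pay-your-bid sealed auction: the highest bidder wins and pays their own bid.
Sorting bids: 3,790 (#45) > 3,040 (#11) > 2,720 (#33) > 2,010 (#7) > 1,870 (#53) > 1,800 (#22) > …
First-price: #45 pays what they bid, $3,790.

#45 pays $3,790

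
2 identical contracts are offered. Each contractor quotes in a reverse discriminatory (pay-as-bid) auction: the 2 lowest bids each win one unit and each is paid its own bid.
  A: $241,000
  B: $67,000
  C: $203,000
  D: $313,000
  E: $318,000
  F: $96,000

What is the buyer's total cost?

Total cost: $163,000

Ordering the bids: 67,000 (B), 96,000 (F), 203,000 (C), 241,000 (A), …
Lowest 2: B, F.
Total cost = 67,000 + 96,000 = $163,000.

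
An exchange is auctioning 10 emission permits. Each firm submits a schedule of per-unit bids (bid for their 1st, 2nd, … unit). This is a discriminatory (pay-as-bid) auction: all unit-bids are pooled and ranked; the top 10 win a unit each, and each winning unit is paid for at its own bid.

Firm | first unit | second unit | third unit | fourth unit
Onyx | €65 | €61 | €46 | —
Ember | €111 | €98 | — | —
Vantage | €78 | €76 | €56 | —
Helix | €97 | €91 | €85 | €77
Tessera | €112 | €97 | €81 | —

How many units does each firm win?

Merging the schedules and taking the best 10: 112 (Tessera-1), 111 (Ember-1), 98 (Ember-2), 97 (Helix-1), 97 (Tessera-2), 91 (Helix-2), 85 (Helix-3), 81 (Tessera-3), 78 (Vantage-1), 77 (Helix-4)
Next rejected bid: €76 (not a price — pay-as-bid).
Allocation: Ember 2, Helix 4, Tessera 3, Vantage 1.

Ember 2, Helix 4, Tessera 3, Vantage 1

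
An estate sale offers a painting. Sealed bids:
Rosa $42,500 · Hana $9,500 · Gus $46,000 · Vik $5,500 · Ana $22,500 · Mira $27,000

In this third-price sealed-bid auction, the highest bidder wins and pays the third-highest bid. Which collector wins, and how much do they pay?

Gus pays $27,000

Rule: the highest bidder wins and pays the third-highest bid.
Bids in order: 46,000 (Gus) > 42,500 (Rosa) > 27,000 (Mira) > 22,500 (Ana) > 9,500 (Hana) > 5,500 (Vik)
Gus is highest; pays the third-highest bid, $27,000.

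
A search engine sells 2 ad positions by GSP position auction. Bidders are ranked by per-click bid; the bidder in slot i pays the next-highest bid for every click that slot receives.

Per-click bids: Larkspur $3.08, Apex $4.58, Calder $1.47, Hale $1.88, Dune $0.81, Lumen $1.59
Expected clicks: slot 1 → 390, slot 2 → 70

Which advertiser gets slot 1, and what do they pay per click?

Apex; $3.08 per click

Per-click bids in order: $4.58 (Apex) > $3.08 (Larkspur) > $1.88 (Hale) > …
Slot 1 goes to the first-ranked bidder, Apex, who pays the next bid down: $3.08/click.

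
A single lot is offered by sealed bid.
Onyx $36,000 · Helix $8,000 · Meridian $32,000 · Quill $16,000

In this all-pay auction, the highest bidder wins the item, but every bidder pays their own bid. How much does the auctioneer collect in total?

Bids in order: 36,000 (Onyx) > 32,000 (Meridian) > 16,000 (Quill) > 8,000 (Helix)
Onyx wins with the top bid; all bids are sunk regardless.
Every bidder forfeits their bid regardless of winning.
Revenue = 36,000 + 8,000 + 32,000 + 16,000 = $92,000.

Total revenue: $92,000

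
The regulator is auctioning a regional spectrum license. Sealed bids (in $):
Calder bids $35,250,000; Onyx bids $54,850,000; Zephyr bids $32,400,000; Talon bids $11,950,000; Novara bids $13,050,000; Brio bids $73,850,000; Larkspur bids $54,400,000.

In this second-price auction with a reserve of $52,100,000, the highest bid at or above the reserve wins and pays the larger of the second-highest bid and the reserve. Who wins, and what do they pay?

Brio pays $54,850,000

Sorting bids: 73,850,000 (Brio) > 54,850,000 (Onyx) > 54,400,000 (Larkspur) > 35,250,000 (Calder) > 32,400,000 (Zephyr) > 13,050,000 (Novara) > …
Brio has the top bid at or above the reserve ($73,850,000).
Second-highest bid $54,850,000 exceeds the reserve $52,100,000 → payment $54,850,000.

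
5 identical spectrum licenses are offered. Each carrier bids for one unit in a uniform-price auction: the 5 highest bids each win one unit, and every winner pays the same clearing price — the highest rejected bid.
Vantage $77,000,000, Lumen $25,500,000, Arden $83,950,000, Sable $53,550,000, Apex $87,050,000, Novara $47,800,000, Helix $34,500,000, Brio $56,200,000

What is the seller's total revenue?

Sorting: 87,050,000 (Apex), 83,950,000 (Arden), 77,000,000 (Vantage), 56,200,000 (Brio), 53,550,000 (Sable), 47,800,000 (Novara), 34,500,000 (Helix), …
Top 5: Apex, Arden, Vantage, Brio, Sable.
First losing bid is Novara's $47,800,000, which sets the uniform price.
Total revenue = 5 × $47,800,000 = $239,000,000.

Total revenue: $239,000,000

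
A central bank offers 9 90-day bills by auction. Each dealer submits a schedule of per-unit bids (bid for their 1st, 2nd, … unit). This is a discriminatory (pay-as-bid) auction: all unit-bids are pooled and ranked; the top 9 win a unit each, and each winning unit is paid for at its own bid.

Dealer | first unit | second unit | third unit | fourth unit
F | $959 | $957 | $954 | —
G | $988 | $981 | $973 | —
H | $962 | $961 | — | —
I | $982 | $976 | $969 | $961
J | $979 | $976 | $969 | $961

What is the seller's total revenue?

All unit-bids, highest first — top 9: 988 (G-1), 982 (I-1), 981 (G-2), 979 (J-1), 976 (I-2), 976 (J-2), 973 (G-3), 969 (I-3), 969 (J-3)
Next rejected bid: $962 (not a price — pay-as-bid).
Each winning unit pays its own bid.
Revenue = 988 + 982 + 981 + 979 + 976 + 976 + 973 + 969 + 969 = $8,793.

Total revenue: $8,793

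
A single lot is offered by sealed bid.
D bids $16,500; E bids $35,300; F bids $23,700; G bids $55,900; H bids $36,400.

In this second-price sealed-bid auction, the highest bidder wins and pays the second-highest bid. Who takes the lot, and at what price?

G pays $36,400

Bids in order: 55,900 (G) > 36,400 (H) > 35,300 (E) > 23,700 (F) > 16,500 (D)
G is highest; pays the second-highest bid, $36,400.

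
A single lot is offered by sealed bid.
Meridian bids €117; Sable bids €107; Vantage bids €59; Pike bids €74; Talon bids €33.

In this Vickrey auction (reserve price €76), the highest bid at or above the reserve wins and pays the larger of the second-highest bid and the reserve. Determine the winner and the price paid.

Bids in order: 117 (Meridian) > 107 (Sable) > 74 (Pike) > 59 (Vantage) > 33 (Talon)
Highest eligible bid: Meridian at €117.
max(second-highest €107, reserve €76) = €107; the reserve does not bind.

Meridian pays €107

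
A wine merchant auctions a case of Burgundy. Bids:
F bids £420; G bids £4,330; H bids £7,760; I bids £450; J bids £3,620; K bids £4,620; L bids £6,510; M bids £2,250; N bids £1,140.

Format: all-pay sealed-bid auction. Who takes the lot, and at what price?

Sorting bids: 7,760 (H) > 6,510 (L) > 4,620 (K) > 4,330 (G) > 3,620 (J) > 2,250 (M) > …
H wins with the top bid; all bids are sunk regardless.

H pays £7,760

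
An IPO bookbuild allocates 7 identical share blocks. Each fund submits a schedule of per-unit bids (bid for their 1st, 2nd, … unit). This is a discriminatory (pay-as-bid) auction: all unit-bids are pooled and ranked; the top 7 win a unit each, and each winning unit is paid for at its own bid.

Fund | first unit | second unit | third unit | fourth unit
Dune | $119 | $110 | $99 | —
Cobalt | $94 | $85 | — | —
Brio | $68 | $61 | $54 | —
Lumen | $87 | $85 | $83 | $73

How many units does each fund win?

Merging the schedules and taking the best 7: 119 (Dune-1), 110 (Dune-2), 99 (Dune-3), 94 (Cobalt-1), 87 (Lumen-1), 85 (Cobalt-2), 85 (Lumen-2)
Next rejected bid: $83 (not a price — pay-as-bid).
Allocation: Cobalt 2, Dune 3, Lumen 2.

Cobalt 2, Dune 3, Lumen 2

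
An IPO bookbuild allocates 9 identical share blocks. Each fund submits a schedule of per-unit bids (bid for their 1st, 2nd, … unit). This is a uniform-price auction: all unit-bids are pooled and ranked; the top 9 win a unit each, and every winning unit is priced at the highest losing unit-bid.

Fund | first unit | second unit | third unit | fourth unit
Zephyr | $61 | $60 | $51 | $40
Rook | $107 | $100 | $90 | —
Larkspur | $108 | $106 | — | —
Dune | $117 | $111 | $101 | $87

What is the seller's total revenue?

Merging the schedules and taking the best 9: 117 (Dune-1), 111 (Dune-2), 108 (Larkspur-1), 107 (Rook-1), 106 (Larkspur-2), 101 (Dune-3), 100 (Rook-2), 90 (Rook-3), 87 (Dune-4)
The (k+1)-th unit-bid is $61.
Allocation: Dune 4, Larkspur 2, Rook 3. Every unit priced at $61.
Revenue = 9 × 61 = $549.

Total revenue: $549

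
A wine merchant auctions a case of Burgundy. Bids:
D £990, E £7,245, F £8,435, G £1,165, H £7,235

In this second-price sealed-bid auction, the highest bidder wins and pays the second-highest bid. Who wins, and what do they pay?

F pays £7,245

Second-price sealed-bid auction: the highest bidder wins and pays the second-highest bid.
Bids ranked: 8,435 (F) > 7,245 (E) > 7,235 (H) > 1,165 (G) > 990 (D)
F wins with the highest bid; price is set by the runner-up at £7,245.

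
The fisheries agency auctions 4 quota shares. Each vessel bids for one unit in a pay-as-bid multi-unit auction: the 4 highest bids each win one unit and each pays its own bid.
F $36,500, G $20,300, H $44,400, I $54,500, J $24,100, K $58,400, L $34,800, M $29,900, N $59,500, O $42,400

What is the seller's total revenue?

Sorting: 59,500 (N), 58,400 (K), 54,500 (I), 44,400 (H), 42,400 (O), 36,500 (F), …
Top 4: N, K, I, H.
Total revenue = 59,500 + 58,400 + 54,500 + 44,400 = $216,800.

Total revenue: $216,800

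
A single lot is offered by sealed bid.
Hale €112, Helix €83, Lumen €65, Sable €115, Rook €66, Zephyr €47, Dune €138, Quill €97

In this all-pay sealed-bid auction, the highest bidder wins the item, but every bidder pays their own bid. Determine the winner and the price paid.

Dune pays €138

All-pay sealed-bid auction: the highest bidder wins the item, but every bidder pays their own bid.
Sorting bids: 138 (Dune) > 115 (Sable) > 112 (Hale) > 97 (Quill) > 83 (Helix) > 66 (Rook) > …
Dune is highest and takes the item; every bidder forfeits their bid.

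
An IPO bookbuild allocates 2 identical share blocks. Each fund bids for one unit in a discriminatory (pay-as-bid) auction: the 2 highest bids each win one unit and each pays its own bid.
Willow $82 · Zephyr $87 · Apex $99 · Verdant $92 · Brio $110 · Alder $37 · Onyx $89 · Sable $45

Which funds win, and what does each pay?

Ordering the bids: 110 (Brio), 99 (Apex), 92 (Verdant), 89 (Onyx), …
Top 2: Brio, Apex.
Each winner pays its own bid: Brio $110, Apex $99.

Brio $110, Apex $99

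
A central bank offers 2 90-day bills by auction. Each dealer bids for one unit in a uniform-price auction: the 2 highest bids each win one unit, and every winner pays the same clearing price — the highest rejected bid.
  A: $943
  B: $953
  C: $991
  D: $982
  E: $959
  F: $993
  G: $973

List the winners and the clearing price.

Sorting: 993 (F), 991 (C), 982 (D), 973 (G), …
The 2 highest are F, C.
First losing bid is D's $982, which sets the uniform price.

F, C; each pays $982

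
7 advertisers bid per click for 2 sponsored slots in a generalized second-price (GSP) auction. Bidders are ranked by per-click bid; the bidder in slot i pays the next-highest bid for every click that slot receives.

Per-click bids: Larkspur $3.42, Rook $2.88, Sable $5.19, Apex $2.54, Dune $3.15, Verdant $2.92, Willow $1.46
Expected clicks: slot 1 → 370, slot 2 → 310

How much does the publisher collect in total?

Total revenue: $2241.90

Ranked by bid: $5.19 (Sable) > $3.42 (Larkspur) > $3.15 (Dune) > …
Slot 1: Sable pays $3.42 × 370 = $1265.40
Slot 2: Larkspur pays $3.15 × 310 = $976.50
Total = $2241.90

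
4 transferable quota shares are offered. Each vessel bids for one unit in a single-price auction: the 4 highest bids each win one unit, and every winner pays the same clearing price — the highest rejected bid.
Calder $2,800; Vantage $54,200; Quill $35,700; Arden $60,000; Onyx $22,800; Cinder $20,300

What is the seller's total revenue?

Total revenue: $81,200

Bids ranked high→low: 60,000 (Arden), 54,200 (Vantage), 35,700 (Quill), 22,800 (Onyx), 20,300 (Cinder), 2,800 (Calder)
Winners (4 units): Arden, Vantage, Quill, Onyx.
Clearing price = highest rejected bid = $20,300.
Total revenue = 4 × $20,300 = $81,200.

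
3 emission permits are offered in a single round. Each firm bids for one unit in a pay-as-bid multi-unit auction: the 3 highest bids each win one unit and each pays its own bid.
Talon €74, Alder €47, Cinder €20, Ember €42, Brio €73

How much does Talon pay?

Sorting: 74 (Talon), 73 (Brio), 47 (Alder), 42 (Ember), 20 (Cinder)
The 3 highest are Talon, Brio, Alder.
Talon wins → own bid €74.

Talon pays €74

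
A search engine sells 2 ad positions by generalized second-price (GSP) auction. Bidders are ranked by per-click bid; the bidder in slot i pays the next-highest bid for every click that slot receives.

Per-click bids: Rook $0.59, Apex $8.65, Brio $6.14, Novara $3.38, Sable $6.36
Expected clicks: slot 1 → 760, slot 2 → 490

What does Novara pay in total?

Sorting advertisers: $8.65 (Apex) > $6.36 (Sable) > $6.14 (Brio) > …
Novara ranks below slot 2 → no slot, pays nothing.

Novara pays $0.00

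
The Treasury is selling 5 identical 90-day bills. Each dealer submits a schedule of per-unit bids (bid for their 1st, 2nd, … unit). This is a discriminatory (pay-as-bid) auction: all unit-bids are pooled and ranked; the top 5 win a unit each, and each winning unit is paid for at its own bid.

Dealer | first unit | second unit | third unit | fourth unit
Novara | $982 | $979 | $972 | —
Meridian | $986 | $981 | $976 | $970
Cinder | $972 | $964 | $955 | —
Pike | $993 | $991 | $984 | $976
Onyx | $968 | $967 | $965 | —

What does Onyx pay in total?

All unit-bids, highest first — top 5: 993 (Pike-1), 991 (Pike-2), 986 (Meridian-1), 984 (Pike-3), 982 (Novara-1)
Next rejected bid: $981 (not a price — pay-as-bid).
Onyx wins no units.

Onyx pays $0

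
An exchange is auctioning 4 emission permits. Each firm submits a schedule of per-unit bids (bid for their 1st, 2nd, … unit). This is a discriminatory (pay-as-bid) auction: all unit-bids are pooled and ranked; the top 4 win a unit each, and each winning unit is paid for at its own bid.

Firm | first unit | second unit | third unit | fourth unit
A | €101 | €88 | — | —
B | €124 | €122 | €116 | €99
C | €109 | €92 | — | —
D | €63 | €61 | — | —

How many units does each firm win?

B 3, C 1

Merging the schedules and taking the best 4: 124 (B-1), 122 (B-2), 116 (B-3), 109 (C-1)
Next rejected bid: €101 (not a price — pay-as-bid).
Allocation: B 3, C 1.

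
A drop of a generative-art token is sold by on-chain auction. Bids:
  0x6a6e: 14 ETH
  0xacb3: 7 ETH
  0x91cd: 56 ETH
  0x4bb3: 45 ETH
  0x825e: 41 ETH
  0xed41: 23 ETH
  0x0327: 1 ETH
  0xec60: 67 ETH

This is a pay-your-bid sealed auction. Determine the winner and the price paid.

Bids ranked: 67 (0xec60) > 56 (0x91cd) > 45 (0x4bb3) > 41 (0x825e) > 23 (0xed41) > 14 (0x6a6e) > …
First-price: 0xec60 pays what they bid, 67 ETH.

0xec60 pays 67 ETH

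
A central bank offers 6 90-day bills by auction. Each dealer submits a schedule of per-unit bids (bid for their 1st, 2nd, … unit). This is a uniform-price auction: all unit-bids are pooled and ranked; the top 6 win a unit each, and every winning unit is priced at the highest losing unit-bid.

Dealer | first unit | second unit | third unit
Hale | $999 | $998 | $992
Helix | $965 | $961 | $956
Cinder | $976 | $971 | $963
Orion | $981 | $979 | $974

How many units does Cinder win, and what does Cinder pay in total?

Cinder: 1 unit, pays $974

All unit-bids, highest first — top 6: 999 (Hale-1), 998 (Hale-2), 992 (Hale-3), 981 (Orion-1), 979 (Orion-2), 976 (Cinder-1)
The (k+1)-th unit-bid is $974.
Cinder wins 1 unit(s) at $974 each.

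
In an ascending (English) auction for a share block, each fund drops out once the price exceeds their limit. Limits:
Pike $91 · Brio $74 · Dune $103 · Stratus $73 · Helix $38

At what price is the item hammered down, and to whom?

Dune wins at $91

Limits in order: 103 (Dune) > 91 (Pike) > 74 (Brio) > 73 (Stratus) > 38 (Helix)
Pike is the last rival to drop out, at $91; Dune remains and wins at that price.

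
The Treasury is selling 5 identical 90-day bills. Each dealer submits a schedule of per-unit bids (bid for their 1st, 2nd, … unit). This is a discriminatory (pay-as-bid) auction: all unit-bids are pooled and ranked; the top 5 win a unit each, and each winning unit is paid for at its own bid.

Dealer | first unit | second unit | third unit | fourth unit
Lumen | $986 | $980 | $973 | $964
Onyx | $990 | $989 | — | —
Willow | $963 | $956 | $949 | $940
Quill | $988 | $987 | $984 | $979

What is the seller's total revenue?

Total revenue: $4,940

Pooled unit-bids ranked (top 5): 990 (Onyx-1), 989 (Onyx-2), 988 (Quill-1), 987 (Quill-2), 986 (Lumen-1)
Next rejected bid: $984 (not a price — pay-as-bid).
Each winning unit pays its own bid.
Revenue = 990 + 989 + 988 + 987 + 986 = $4,940.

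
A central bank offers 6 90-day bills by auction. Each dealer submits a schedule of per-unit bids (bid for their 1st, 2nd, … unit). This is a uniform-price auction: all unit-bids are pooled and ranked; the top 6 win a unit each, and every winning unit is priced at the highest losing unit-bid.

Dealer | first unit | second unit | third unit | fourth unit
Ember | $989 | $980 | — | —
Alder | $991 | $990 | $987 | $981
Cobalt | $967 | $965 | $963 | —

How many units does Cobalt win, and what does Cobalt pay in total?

All unit-bids, highest first — top 6: 991 (Alder-1), 990 (Alder-2), 989 (Ember-1), 987 (Alder-3), 981 (Alder-4), 980 (Ember-2)
Highest rejected unit-bid = $967.
Cobalt wins 0 unit(s) at $967 each.

Cobalt: 0 units, pays $0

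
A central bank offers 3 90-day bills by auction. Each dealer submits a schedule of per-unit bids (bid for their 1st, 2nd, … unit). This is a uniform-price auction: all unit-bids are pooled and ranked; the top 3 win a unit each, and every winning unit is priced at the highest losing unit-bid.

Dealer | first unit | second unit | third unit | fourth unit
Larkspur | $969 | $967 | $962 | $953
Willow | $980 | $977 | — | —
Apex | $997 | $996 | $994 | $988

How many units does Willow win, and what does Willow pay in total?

Pooled unit-bids ranked (top 3): 997 (Apex-1), 996 (Apex-2), 994 (Apex-3)
First bid not allocated: $988.
Willow wins 0 unit(s) at $988 each.

Willow: 0 units, pays $0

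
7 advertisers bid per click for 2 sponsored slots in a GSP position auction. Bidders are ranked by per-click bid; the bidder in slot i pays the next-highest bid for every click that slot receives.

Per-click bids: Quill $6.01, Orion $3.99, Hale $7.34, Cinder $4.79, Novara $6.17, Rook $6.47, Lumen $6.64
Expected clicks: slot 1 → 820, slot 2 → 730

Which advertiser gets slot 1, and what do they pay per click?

Hale; $6.64 per click

Sorting advertisers: $7.34 (Hale) > $6.64 (Lumen) > $6.47 (Rook) > …
Slot 1 goes to the first-ranked bidder, Hale, who pays the next bid down: $6.64/click.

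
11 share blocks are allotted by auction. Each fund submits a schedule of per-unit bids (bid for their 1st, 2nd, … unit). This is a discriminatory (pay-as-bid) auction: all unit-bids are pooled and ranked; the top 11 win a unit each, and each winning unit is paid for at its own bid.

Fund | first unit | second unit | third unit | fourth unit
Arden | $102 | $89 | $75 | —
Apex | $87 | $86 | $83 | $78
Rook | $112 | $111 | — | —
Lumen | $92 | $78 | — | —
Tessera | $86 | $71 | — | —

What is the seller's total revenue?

Merging the schedules and taking the best 11: 112 (Rook-1), 111 (Rook-2), 102 (Arden-1), 92 (Lumen-1), 89 (Arden-2), 87 (Apex-1), 86 (Apex-2), 86 (Tessera-1), 83 (Apex-3), 78 (Apex-4), 78 (Lumen-2)
Next rejected bid: $75 (not a price — pay-as-bid).
Each winning unit pays its own bid.
Revenue = 112 + 111 + 102 + 92 + 89 + 87 + 86 + 86 + 83 + 78 + 78 = $1,004.

Total revenue: $1,004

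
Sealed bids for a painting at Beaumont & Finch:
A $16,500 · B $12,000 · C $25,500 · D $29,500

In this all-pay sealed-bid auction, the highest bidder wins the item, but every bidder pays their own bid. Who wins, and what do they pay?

Bids ranked: 29,500 (D) > 25,500 (C) > 16,500 (A) > 12,000 (B)
D wins with the top bid; all bids are sunk regardless.

D pays $29,500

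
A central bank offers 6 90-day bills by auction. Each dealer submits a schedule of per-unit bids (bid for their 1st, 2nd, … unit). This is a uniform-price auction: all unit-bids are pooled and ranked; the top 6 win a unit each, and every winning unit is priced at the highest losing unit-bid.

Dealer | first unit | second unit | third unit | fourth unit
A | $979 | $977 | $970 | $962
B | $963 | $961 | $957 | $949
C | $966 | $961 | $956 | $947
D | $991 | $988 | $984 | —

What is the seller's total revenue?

All unit-bids, highest first — top 6: 991 (D-1), 988 (D-2), 984 (D-3), 979 (A-1), 977 (A-2), 970 (A-3)
The (k+1)-th unit-bid is $966.
Allocation: A 3, D 3. Every unit priced at $966.
Revenue = 6 × 966 = $5,796.

Total revenue: $5,796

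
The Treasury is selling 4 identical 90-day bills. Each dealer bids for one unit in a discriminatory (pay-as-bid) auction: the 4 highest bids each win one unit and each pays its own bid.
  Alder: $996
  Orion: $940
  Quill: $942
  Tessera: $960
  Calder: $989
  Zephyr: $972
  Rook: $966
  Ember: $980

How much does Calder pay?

Ordering the bids: 996 (Alder), 989 (Calder), 980 (Ember), 972 (Zephyr), 966 (Rook), 960 (Tessera), …
Winners (4 units): Alder, Calder, Ember, Zephyr.
Calder wins → own bid $989.

Calder pays $989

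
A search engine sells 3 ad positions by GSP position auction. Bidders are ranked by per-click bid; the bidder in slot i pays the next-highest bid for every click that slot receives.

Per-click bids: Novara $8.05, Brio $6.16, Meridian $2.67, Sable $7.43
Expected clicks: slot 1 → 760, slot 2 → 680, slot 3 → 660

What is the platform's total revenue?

Ranked by bid: $8.05 (Novara) > $7.43 (Sable) > $6.16 (Brio) > $2.67 (Meridian)
Slot 1: Novara pays $7.43 × 760 = $5646.80
Slot 2: Sable pays $6.16 × 680 = $4188.80
Slot 3: Brio pays $2.67 × 660 = $1762.20
Total = $11597.80

Total revenue: $11597.80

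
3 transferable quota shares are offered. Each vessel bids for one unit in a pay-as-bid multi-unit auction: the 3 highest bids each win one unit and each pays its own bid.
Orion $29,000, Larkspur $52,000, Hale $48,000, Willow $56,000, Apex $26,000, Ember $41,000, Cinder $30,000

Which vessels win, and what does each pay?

Willow $56,000, Larkspur $52,000, Hale $48,000

Sorting: 56,000 (Willow), 52,000 (Larkspur), 48,000 (Hale), 41,000 (Ember), 30,000 (Cinder), …
Winners (3 units): Willow, Larkspur, Hale.
Each winner pays its own bid: Willow $56,000, Larkspur $52,000, Hale $48,000.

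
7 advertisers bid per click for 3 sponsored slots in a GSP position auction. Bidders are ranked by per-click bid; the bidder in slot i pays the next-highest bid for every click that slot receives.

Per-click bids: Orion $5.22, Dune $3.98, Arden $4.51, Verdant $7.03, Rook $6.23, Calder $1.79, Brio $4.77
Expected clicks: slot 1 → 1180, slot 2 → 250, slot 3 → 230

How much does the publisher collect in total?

Total revenue: $9753.50

Per-click bids in order: $7.03 (Verdant) > $6.23 (Rook) > $5.22 (Orion) > $4.77 (Brio) > …
Slot 1: Verdant pays $6.23 × 1180 = $7351.40
Slot 2: Rook pays $5.22 × 250 = $1305.00
Slot 3: Orion pays $4.77 × 230 = $1097.10
Total = $9753.50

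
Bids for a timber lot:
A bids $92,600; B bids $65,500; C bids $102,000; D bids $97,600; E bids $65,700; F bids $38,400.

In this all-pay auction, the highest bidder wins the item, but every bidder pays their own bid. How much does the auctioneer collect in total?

Total revenue: $461,800

All-pay auction: the highest bidder wins the item, but every bidder pays their own bid.
Bids in order: 102,000 (C) > 97,600 (D) > 92,600 (A) > 65,700 (E) > 65,500 (B) > 38,400 (F)
Every bidder forfeits their bid regardless of winning.
Revenue = 92,600 + 65,500 + 102,000 + 97,600 + 65,700 + 38,400 = $461,800.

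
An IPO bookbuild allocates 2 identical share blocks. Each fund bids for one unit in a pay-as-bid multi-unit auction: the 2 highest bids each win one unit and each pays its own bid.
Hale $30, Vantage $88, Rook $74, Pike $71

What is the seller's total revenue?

Ordering the bids: 88 (Vantage), 74 (Rook), 71 (Pike), 30 (Hale)
The 2 highest are Vantage, Rook.
Total revenue = 88 + 74 = $162.

Total revenue: $162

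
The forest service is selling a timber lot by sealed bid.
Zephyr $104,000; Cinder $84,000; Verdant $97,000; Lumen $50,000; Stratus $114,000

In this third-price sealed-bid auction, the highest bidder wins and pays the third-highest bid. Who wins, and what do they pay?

Bids ranked: 114,000 (Stratus) > 104,000 (Zephyr) > 97,000 (Verdant) > 84,000 (Cinder) > 50,000 (Lumen)
Stratus is highest; pays the third-highest bid, $97,000.

Stratus pays $97,000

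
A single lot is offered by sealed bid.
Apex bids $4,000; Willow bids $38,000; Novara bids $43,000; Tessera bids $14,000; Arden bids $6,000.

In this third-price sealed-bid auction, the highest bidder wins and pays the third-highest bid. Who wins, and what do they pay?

Third-price sealed-bid auction: the highest bidder wins and pays the third-highest bid.
Bids in order: 43,000 (Novara) > 38,000 (Willow) > 14,000 (Tessera) > 6,000 (Arden) > 4,000 (Apex)
Novara wins; payment is bid #3 in the ranking = $14,000.

Novara pays $14,000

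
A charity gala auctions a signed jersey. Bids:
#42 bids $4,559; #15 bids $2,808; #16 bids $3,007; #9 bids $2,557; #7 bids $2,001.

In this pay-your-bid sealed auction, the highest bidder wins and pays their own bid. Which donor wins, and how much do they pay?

#42 pays $4,559

Rule: the highest bidder wins and pays their own bid.
Sorting bids: 4,559 (#42) > 3,007 (#16) > 2,808 (#15) > 2,557 (#9) > 2,001 (#7)
#42 has the highest bid and pays exactly that: $4,559.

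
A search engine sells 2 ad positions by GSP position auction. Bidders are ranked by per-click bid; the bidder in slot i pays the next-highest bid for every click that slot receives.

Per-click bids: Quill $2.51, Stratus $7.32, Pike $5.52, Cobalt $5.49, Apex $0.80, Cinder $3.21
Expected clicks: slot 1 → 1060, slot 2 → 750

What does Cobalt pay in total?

Sorting advertisers: $7.32 (Stratus) > $5.52 (Pike) > $5.49 (Cobalt) > …
Cobalt ranks below slot 2 → no slot, pays nothing.

Cobalt pays $0.00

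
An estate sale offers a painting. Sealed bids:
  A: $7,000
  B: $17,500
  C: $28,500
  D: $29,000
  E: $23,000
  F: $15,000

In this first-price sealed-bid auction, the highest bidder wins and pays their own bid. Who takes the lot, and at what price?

D pays $29,000

Bids ranked: 29,000 (D) > 28,500 (C) > 23,000 (E) > 17,500 (B) > 15,000 (F) > 7,000 (A)
First-price: D pays what they bid, $29,000.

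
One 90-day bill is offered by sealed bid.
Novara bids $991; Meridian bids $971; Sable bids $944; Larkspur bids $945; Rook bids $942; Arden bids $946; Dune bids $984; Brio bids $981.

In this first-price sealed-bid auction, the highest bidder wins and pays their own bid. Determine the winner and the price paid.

Sorting bids: 991 (Novara) > 984 (Dune) > 981 (Brio) > 971 (Meridian) > 946 (Arden) > 945 (Larkspur) > …
Novara is highest → pays own bid, $991.

Novara pays $991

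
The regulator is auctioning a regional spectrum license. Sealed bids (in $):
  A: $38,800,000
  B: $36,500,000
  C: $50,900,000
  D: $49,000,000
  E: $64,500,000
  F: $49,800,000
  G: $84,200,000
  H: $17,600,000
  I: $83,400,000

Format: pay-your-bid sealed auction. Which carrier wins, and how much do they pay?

G pays $84,200,000

Bids in order: 84,200,000 (G) > 83,400,000 (I) > 64,500,000 (E) > 50,900,000 (C) > 49,800,000 (F) > 49,000,000 (D) > …
G is highest → pays own bid, $84,200,000.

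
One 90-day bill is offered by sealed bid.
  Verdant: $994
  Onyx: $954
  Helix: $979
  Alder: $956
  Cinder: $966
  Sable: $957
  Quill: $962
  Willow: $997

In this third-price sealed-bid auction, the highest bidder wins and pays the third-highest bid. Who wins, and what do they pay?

Rule: the highest bidder wins and pays the third-highest bid.
Bids in order: 997 (Willow) > 994 (Verdant) > 979 (Helix) > 966 (Cinder) > 962 (Quill) > 957 (Sable) > …
Willow wins; payment is bid #3 in the ranking = $979.

Willow pays $979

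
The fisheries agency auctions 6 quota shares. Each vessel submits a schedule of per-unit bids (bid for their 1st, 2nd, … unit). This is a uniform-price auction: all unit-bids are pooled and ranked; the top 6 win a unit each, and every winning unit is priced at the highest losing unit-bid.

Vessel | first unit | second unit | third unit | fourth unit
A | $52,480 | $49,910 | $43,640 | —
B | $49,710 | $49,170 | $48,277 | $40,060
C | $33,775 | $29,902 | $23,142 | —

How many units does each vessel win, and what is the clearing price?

All unit-bids, highest first — top 6: 52,480 (A-1), 49,910 (A-2), 49,710 (B-1), 49,170 (B-2), 48,277 (B-3), 43,640 (A-3)
Highest rejected unit-bid = $40,060.
Allocation: A 3, B 3.

A 3, B 3; clearing price $40,060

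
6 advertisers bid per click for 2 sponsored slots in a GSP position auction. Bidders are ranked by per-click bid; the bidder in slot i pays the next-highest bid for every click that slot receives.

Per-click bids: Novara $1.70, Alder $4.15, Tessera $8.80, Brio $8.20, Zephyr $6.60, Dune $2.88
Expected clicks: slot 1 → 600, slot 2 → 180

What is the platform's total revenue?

Total revenue: $6108.00

Per-click bids in order: $8.80 (Tessera) > $8.20 (Brio) > $6.60 (Zephyr) > …
Slot 1: Tessera pays $8.20 × 600 = $4920.00
Slot 2: Brio pays $6.60 × 180 = $1188.00
Total = $6108.00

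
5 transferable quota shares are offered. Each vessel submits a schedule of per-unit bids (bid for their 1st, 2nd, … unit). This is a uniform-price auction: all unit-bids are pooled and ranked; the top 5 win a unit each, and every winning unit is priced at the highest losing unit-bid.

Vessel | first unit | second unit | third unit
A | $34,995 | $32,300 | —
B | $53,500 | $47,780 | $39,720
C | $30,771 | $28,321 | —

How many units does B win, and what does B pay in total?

B: 3 units, pays $92,313

Pooled unit-bids ranked (top 5): 53,500 (B-1), 47,780 (B-2), 39,720 (B-3), 34,995 (A-1), 32,300 (A-2)
Highest rejected unit-bid = $30,771.
B wins 3 unit(s) at $30,771 each.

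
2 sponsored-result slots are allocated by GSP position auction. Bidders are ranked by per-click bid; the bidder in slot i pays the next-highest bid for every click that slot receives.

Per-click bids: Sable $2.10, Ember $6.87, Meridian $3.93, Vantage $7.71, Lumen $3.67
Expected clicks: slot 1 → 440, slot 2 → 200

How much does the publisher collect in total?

Per-click bids in order: $7.71 (Vantage) > $6.87 (Ember) > $3.93 (Meridian) > …
Slot 1: Vantage pays $6.87 × 440 = $3022.80
Slot 2: Ember pays $3.93 × 200 = $786.00
Total = $3808.80

Total revenue: $3808.80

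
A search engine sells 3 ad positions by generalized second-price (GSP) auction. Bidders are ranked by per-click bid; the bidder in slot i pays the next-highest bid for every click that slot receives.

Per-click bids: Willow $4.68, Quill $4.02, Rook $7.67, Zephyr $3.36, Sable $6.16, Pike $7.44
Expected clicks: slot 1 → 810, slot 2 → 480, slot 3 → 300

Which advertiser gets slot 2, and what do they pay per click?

Ranked by bid: $7.67 (Rook) > $7.44 (Pike) > $6.16 (Sable) > $4.68 (Willow) > …
Slot 2 goes to the second-ranked bidder, Pike, who pays the next bid down: $6.16/click.

Pike; $6.16 per click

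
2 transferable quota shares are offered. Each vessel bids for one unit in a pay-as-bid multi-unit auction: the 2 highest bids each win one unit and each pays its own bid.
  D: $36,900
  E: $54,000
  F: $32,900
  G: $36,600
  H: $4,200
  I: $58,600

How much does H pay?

Ordering the bids: 58,600 (I), 54,000 (E), 36,900 (D), 36,600 (G), …
Winners (2 units): I, E.
H does not win → $0.

H pays $0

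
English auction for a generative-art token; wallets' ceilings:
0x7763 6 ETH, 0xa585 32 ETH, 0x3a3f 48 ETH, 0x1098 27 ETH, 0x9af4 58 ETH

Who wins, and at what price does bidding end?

0x9af4 wins at 48 ETH

Sorting limits: 58 (0x9af4) > 48 (0x3a3f) > 32 (0xa585) > 27 (0x1098) > 6 (0x7763)
Once the price passes 48 ETH, only 0x9af4 is left; the hammer falls at 0x3a3f's limit of 48 ETH.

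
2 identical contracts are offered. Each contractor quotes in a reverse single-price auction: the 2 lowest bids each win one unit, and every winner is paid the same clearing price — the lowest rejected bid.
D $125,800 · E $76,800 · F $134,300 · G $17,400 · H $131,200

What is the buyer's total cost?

Bids ranked low→high: 17,400 (G), 76,800 (E), 125,800 (D), 131,200 (H), …
Lowest 2: G, E.
Lowest unsuccessful bid: $125,800 → clearing price.
Total cost = 2 × $125,800 = $251,600.

Total cost: $251,600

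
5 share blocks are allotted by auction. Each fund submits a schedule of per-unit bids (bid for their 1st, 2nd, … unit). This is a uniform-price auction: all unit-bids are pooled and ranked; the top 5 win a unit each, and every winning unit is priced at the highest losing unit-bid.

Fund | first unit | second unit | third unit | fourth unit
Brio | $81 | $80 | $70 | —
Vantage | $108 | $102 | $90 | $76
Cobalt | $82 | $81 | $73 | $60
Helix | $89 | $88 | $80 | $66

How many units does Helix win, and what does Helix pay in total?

Merging the schedules and taking the best 5: 108 (Vantage-1), 102 (Vantage-2), 90 (Vantage-3), 89 (Helix-1), 88 (Helix-2)
First bid not allocated: $82.
Helix wins 2 unit(s) at $82 each.

Helix: 2 units, pays $164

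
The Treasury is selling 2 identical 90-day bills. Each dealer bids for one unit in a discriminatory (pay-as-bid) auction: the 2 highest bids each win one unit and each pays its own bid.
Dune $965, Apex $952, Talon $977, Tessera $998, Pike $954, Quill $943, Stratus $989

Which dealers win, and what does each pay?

Sorting: 998 (Tessera), 989 (Stratus), 977 (Talon), 965 (Dune), …
Top 2: Tessera, Stratus.
Each winner pays its own bid: Tessera $998, Stratus $989.

Tessera $998, Stratus $989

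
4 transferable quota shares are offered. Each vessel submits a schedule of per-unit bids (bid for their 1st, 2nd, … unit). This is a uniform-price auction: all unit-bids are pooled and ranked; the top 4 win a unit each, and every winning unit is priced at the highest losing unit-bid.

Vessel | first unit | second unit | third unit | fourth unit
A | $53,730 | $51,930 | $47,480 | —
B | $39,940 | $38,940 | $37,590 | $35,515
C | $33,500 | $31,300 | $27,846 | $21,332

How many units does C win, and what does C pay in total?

Pooled unit-bids ranked (top 4): 53,730 (A-1), 51,930 (A-2), 47,480 (A-3), 39,940 (B-1)
The (k+1)-th unit-bid is $38,940.
C wins 0 unit(s) at $38,940 each.

C: 0 units, pays $0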